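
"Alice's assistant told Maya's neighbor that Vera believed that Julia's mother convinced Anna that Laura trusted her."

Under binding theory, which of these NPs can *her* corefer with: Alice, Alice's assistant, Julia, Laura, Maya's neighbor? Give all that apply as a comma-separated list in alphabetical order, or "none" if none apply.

Alice, Alice's assistant, Julia, Maya's neighbor

*her* is a pronoun; Principle B requires it to be free in its binding domain — the clause headed by 'trusted'.
— Alice: possessor inside the subject DP of the matrix clause; does not c-command the pronoun — Principle B does not apply; allowed.
— Alice's assistant: subject of the matrix clause; c-commands the pronoun but lies outside its binding domain — allowed.
— Julia: possessor inside the subject DP of the clause headed by 'convinced'; does not c-command the pronoun — Principle B does not apply; allowed.
— Laura: subject of the clause headed by 'trusted'; c-commands the pronoun within its binding domain — blocked (Principle B).
— Maya's neighbor: object of the matrix clause; c-commands the pronoun but lies outside its binding domain — allowed.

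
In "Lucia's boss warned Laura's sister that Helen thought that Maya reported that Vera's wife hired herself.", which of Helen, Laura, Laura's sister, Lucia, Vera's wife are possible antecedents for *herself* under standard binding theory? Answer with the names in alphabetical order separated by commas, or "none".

*herself* is a reflexive; Principle A requires it to be bound within its binding domain — the clause headed by 'hired'.
— Helen: subject of the clause headed by 'thought'; c-commands the reflexive but lies outside its binding domain — cannot bind it (Principle A).
— Laura: possessor inside the object DP of the matrix clause; does not c-command the reflexive — cannot bind it (Principle A).
— Laura's sister: object of the matrix clause; c-commands the reflexive but lies outside its binding domain — cannot bind it (Principle A).
— Lucia: possessor inside the subject DP of the matrix clause; does not c-command the reflexive — cannot bind it (Principle A).
— Vera's wife: subject of the clause headed by 'hired'; c-commands the reflexive within its binding domain — allowed (Principle A).

Vera's wife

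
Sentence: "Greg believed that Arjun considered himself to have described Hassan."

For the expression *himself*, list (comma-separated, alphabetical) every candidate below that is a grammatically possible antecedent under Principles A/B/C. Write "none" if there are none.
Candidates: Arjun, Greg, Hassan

Arjun

*himself* is a reflexive; Principle A requires it to be bound within its binding domain — the clause headed by 'considered'.
— Arjun: subject of the clause headed by 'considered'; c-commands the reflexive within its binding domain — allowed (Principle A).
— Greg: subject of the matrix clause; c-commands the reflexive but lies outside its binding domain — cannot bind it (Principle A).
— Hassan: object of the clause headed by 'described'; does not c-command the reflexive — cannot bind it (Principle A).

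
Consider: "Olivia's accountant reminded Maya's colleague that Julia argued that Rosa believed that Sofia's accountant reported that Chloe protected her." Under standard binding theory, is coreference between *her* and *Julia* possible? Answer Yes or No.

Yes

*Julia* is an R-expression; Principle C requires it to be free (not bound by any c-commanding expression).
— her: object of the clause headed by 'protected'; the pronoun does not c-command the R-expression — coreference allowed.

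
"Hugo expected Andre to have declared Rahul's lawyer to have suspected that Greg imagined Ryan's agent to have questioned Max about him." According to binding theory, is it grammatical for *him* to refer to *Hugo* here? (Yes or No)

Yes

*Hugo* is an R-expression; Principle C requires it to be free (not bound by any c-commanding expression).
— him: second object of the clause headed by 'questioned'; the pronoun does not c-command the R-expression — coreference allowed.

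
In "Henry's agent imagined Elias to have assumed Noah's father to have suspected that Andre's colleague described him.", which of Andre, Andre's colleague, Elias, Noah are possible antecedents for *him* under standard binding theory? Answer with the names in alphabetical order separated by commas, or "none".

*him* is a pronoun; Principle B requires it to be free in its binding domain — the clause headed by 'described'.
— Andre: possessor inside the subject DP of the clause headed by 'described'; does not c-command the pronoun — Principle B does not apply; allowed.
— Andre's colleague: subject of the clause headed by 'described'; c-commands the pronoun within its binding domain — blocked (Principle B).
— Elias: subject of the clause headed by 'assumed'; c-commands the pronoun but lies outside its binding domain — allowed.
— Noah: possessor inside the subject DP of the clause headed by 'suspected'; does not c-command the pronoun — Principle B does not apply; allowed.

Andre, Elias, Noah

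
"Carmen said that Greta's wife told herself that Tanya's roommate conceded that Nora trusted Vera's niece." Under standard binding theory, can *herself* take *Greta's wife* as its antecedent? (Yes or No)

Yes

*herself* is a reflexive; Principle A requires it to be bound within its binding domain — the clause headed by 'told'.
— Greta's wife: subject of the clause headed by 'told'; c-commands the reflexive within its binding domain — allowed (Principle A).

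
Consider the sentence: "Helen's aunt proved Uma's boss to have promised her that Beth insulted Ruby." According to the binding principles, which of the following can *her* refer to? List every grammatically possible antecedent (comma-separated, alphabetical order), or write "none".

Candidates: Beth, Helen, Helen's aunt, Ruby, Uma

Helen, Helen's aunt, Uma

*her* is a pronoun; Principle B requires it to be free in its binding domain — the clause headed by 'promised'.
— Beth: subject of the clause headed by 'insulted'; is c-commanded by the pronoun; coreference would bind this R-expression — blocked (Principle C).
— Helen: possessor inside the subject DP of the matrix clause; does not c-command the pronoun — Principle B does not apply; allowed.
— Helen's aunt: subject of the matrix clause; c-commands the pronoun but lies outside its binding domain — allowed.
— Ruby: object of the clause headed by 'insulted'; is c-commanded by the pronoun; coreference would bind this R-expression — blocked (Principle C).
— Uma: possessor inside the subject DP of the clause headed by 'promised'; does not c-command the pronoun — Principle B does not apply; allowed.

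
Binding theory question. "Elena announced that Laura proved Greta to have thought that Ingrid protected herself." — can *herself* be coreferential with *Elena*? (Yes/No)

No

*herself* is a reflexive; Principle A requires it to be bound within its binding domain — the clause headed by 'protected'.
— Elena: subject of the matrix clause; c-commands the reflexive but lies outside its binding domain — cannot bind it (Principle A).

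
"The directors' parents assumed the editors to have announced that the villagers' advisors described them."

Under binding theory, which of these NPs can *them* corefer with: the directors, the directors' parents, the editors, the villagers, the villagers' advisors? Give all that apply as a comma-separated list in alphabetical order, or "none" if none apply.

*them* is a pronoun; Principle B requires it to be free in its binding domain — the clause headed by 'described'.
— the directors: possessor inside the subject DP of the matrix clause; does not c-command the pronoun — Principle B does not apply; allowed.
— the directors' parents: subject of the matrix clause; c-commands the pronoun but lies outside its binding domain — allowed.
— the editors: subject of the clause headed by 'announced'; c-commands the pronoun but lies outside its binding domain — allowed.
— the villagers: possessor inside the subject DP of the clause headed by 'described'; does not c-command the pronoun — Principle B does not apply; allowed.
— the villagers' advisors: subject of the clause headed by 'described'; c-commands the pronoun within its binding domain — blocked (Principle B).

the directors, the directors' parents, the editors, the villagers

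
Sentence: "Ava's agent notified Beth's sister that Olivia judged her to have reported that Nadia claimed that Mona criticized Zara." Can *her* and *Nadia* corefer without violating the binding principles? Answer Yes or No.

No

*Nadia* is an R-expression; Principle C requires it to be free (not bound by any c-commanding expression).
— her: subject of the clause headed by 'reported'; the pronoun c-commands the R-expression — coreference blocked (Principle C).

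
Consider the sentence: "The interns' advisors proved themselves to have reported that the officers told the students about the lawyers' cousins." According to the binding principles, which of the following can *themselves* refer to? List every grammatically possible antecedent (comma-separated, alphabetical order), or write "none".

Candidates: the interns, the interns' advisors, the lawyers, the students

*themselves* is a reflexive; Principle A requires it to be bound within its binding domain — the matrix clause.
— the interns: possessor inside the subject DP of the matrix clause; does not c-command the reflexive — cannot bind it (Principle A).
— the interns' advisors: subject of the matrix clause; c-commands the reflexive within its binding domain — allowed (Principle A).
— the lawyers: possessor inside the second object DP of the clause headed by 'told'; does not c-command the reflexive — cannot bind it (Principle A).
— the students: object of the clause headed by 'told'; does not c-command the reflexive — cannot bind it (Principle A).

the interns' advisors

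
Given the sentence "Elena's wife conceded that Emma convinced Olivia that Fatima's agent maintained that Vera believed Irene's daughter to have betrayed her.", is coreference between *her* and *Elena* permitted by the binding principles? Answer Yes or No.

Yes

*her* is a pronoun; Principle B requires it to be free in its binding domain — the clause headed by 'betrayed'.
— Elena: possessor inside the subject DP of the matrix clause; does not c-command the pronoun — Principle B does not apply; allowed.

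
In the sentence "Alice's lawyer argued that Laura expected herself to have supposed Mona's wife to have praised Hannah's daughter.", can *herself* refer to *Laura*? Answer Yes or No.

Yes

*herself* is a reflexive; Principle A requires it to be bound within its binding domain — the clause headed by 'expected'.
— Laura: subject of the clause headed by 'expected'; c-commands the reflexive within its binding domain — allowed (Principle A).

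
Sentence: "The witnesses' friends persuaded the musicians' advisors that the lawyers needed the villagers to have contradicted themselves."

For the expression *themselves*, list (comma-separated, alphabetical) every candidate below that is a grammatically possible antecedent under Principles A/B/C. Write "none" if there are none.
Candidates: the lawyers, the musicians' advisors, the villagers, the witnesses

*themselves* is a reflexive; Principle A requires it to be bound within its binding domain — the clause headed by 'contradicted'.
— the lawyers: subject of the clause headed by 'needed'; c-commands the reflexive but lies outside its binding domain — cannot bind it (Principle A).
— the musicians' advisors: object of the matrix clause; c-commands the reflexive but lies outside its binding domain — cannot bind it (Principle A).
— the villagers: subject of the clause headed by 'contradicted'; c-commands the reflexive within its binding domain — allowed (Principle A).
— the witnesses: possessor inside the subject DP of the matrix clause; does not c-command the reflexive — cannot bind it (Principle A).

the villagers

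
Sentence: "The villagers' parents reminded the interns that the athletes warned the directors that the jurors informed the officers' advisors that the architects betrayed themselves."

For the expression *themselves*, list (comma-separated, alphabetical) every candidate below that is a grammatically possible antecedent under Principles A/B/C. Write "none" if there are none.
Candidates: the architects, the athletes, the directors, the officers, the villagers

the architects

*themselves* is a reflexive; Principle A requires it to be bound within its binding domain — the clause headed by 'betrayed'.
— the architects: subject of the clause headed by 'betrayed'; c-commands the reflexive within its binding domain — allowed (Principle A).
— the athletes: subject of the clause headed by 'warned'; c-commands the reflexive but lies outside its binding domain — cannot bind it (Principle A).
— the directors: object of the clause headed by 'warned'; c-commands the reflexive but lies outside its binding domain — cannot bind it (Principle A).
— the officers: possessor inside the object DP of the clause headed by 'informed'; does not c-command the reflexive — cannot bind it (Principle A).
— the villagers: possessor inside the subject DP of the matrix clause; does not c-command the reflexive — cannot bind it (Principle A).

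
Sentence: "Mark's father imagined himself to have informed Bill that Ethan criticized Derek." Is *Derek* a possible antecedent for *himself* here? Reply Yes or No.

*himself* is a reflexive; Principle A requires it to be bound within its binding domain — the matrix clause.
— Derek: object of the clause headed by 'criticized'; does not c-command the reflexive — cannot bind it (Principle A).

No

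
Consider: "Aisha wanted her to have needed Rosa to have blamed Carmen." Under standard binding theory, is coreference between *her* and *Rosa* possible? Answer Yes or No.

*Rosa* is an R-expression; Principle C requires it to be free (not bound by any c-commanding expression).
— her: subject of the clause headed by 'needed'; the pronoun c-commands the R-expression — coreference blocked (Principle C).

No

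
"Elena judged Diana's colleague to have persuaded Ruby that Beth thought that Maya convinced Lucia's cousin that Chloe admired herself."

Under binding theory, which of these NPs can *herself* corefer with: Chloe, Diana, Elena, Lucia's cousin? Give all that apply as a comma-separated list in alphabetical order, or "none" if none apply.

*herself* is a reflexive; Principle A requires it to be bound within its binding domain — the clause headed by 'admired'.
— Chloe: subject of the clause headed by 'admired'; c-commands the reflexive within its binding domain — allowed (Principle A).
— Diana: possessor inside the subject DP of the clause headed by 'persuaded'; does not c-command the reflexive — cannot bind it (Principle A).
— Elena: subject of the matrix clause; c-commands the reflexive but lies outside its binding domain — cannot bind it (Principle A).
— Lucia's cousin: object of the clause headed by 'convinced'; c-commands the reflexive but lies outside its binding domain — cannot bind it (Principle A).

Chloe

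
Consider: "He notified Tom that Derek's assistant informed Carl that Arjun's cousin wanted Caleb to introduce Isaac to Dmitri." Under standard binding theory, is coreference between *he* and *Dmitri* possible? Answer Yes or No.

No

*Dmitri* is an R-expression; Principle C requires it to be free (not bound by any c-commanding expression).
— he: subject of the matrix clause; the pronoun c-commands the R-expression — coreference blocked (Principle C).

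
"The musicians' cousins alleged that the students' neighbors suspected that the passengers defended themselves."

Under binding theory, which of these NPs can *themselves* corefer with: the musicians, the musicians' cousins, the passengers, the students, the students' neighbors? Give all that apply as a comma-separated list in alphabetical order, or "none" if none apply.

*themselves* is a reflexive; Principle A requires it to be bound within its binding domain — the clause headed by 'defended'.
— the musicians: possessor inside the subject DP of the matrix clause; does not c-command the reflexive — cannot bind it (Principle A).
— the musicians' cousins: subject of the matrix clause; c-commands the reflexive but lies outside its binding domain — cannot bind it (Principle A).
— the passengers: subject of the clause headed by 'defended'; c-commands the reflexive within its binding domain — allowed (Principle A).
— the students: possessor inside the subject DP of the clause headed by 'suspected'; does not c-command the reflexive — cannot bind it (Principle A).
— the students' neighbors: subject of the clause headed by 'suspected'; c-commands the reflexive but lies outside its binding domain — cannot bind it (Principle A).

the passengers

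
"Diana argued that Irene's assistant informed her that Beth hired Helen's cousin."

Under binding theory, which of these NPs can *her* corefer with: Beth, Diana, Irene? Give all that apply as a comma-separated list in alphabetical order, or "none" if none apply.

*her* is a pronoun; Principle B requires it to be free in its binding domain — the clause headed by 'informed'.
— Beth: subject of the clause headed by 'hired'; is c-commanded by the pronoun; coreference would bind this R-expression — blocked (Principle C).
— Diana: subject of the matrix clause; c-commands the pronoun but lies outside its binding domain — allowed.
— Irene: possessor inside the subject DP of the clause headed by 'informed'; does not c-command the pronoun — Principle B does not apply; allowed.

Diana, Irene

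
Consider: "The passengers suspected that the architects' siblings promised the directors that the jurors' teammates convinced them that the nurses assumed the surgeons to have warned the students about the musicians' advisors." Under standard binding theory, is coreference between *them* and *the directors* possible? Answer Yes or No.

Yes

*the directors* is an R-expression; Principle C requires it to be free (not bound by any c-commanding expression).
— them: object of the clause headed by 'convinced'; the pronoun does not c-command the R-expression — coreference allowed.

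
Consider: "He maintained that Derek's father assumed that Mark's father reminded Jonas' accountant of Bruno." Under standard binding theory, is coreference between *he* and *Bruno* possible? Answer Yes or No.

*Bruno* is an R-expression; Principle C requires it to be free (not bound by any c-commanding expression).
— he: subject of the matrix clause; the pronoun c-commands the R-expression — coreference blocked (Principle C).

No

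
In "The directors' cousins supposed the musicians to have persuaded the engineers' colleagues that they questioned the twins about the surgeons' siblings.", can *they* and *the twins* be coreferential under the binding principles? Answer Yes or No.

No

*the twins* is an R-expression; Principle C requires it to be free (not bound by any c-commanding expression).
— they: subject of the clause headed by 'questioned'; the pronoun c-commands the R-expression — coreference blocked (Principle C).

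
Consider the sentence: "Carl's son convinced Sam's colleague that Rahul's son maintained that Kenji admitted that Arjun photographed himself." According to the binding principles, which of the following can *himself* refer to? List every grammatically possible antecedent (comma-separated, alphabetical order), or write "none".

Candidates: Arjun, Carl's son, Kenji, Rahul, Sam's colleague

Arjun

*himself* is a reflexive; Principle A requires it to be bound within its binding domain — the clause headed by 'photographed'.
— Arjun: subject of the clause headed by 'photographed'; c-commands the reflexive within its binding domain — allowed (Principle A).
— Carl's son: subject of the matrix clause; c-commands the reflexive but lies outside its binding domain — cannot bind it (Principle A).
— Kenji: subject of the clause headed by 'admitted'; c-commands the reflexive but lies outside its binding domain — cannot bind it (Principle A).
— Rahul: possessor inside the subject DP of the clause headed by 'maintained'; does not c-command the reflexive — cannot bind it (Principle A).
— Sam's colleague: object of the matrix clause; c-commands the reflexive but lies outside its binding domain — cannot bind it (Principle A).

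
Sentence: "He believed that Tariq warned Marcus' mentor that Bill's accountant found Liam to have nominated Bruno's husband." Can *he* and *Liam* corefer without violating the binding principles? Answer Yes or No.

No

*Liam* is an R-expression; Principle C requires it to be free (not bound by any c-commanding expression).
— he: subject of the matrix clause; the pronoun c-commands the R-expression — coreference blocked (Principle C).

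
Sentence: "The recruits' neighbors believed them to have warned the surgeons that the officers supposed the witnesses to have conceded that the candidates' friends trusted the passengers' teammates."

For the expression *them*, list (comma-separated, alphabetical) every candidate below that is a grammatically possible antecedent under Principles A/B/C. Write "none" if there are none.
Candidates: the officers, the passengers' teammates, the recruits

*them* is a pronoun; Principle B requires it to be free in its binding domain — the matrix clause.
— the officers: subject of the clause headed by 'supposed'; is c-commanded by the pronoun; coreference would bind this R-expression — blocked (Principle C).
— the passengers' teammates: object of the clause headed by 'trusted'; is c-commanded by the pronoun; coreference would bind this R-expression — blocked (Principle C).
— the recruits: possessor inside the subject DP of the matrix clause; does not c-command the pronoun — Principle B does not apply; allowed.

the recruits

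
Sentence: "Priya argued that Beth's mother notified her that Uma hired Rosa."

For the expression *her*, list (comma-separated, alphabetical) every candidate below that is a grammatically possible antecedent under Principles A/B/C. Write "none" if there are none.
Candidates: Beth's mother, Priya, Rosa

*her* is a pronoun; Principle B requires it to be free in its binding domain — the clause headed by 'notified'.
— Beth's mother: subject of the clause headed by 'notified'; c-commands the pronoun within its binding domain — blocked (Principle B).
— Priya: subject of the matrix clause; c-commands the pronoun but lies outside its binding domain — allowed.
— Rosa: object of the clause headed by 'hired'; is c-commanded by the pronoun; coreference would bind this R-expression — blocked (Principle C).

Priya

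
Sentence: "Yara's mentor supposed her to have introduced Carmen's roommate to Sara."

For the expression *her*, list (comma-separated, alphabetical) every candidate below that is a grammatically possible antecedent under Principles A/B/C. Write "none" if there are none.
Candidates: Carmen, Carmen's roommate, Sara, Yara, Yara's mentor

Yara

*her* is a pronoun; Principle B requires it to be free in its binding domain — the matrix clause.
— Carmen: possessor inside the object DP of the clause headed by 'introduced'; is c-commanded by the pronoun; coreference would bind this R-expression — blocked (Principle C).
— Carmen's roommate: object of the clause headed by 'introduced'; is c-commanded by the pronoun; coreference would bind this R-expression — blocked (Principle C).
— Sara: second object of the clause headed by 'introduced'; is c-commanded by the pronoun; coreference would bind this R-expression — blocked (Principle C).
— Yara: possessor inside the subject DP of the matrix clause; does not c-command the pronoun — Principle B does not apply; allowed.
— Yara's mentor: subject of the matrix clause; c-commands the pronoun within its binding domain — blocked (Principle B).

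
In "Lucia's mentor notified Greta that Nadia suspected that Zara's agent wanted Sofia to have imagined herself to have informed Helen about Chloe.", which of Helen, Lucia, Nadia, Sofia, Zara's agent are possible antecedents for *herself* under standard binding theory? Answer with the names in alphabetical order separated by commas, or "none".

*herself* is a reflexive; Principle A requires it to be bound within its binding domain — the clause headed by 'imagined'.
— Helen: object of the clause headed by 'informed'; does not c-command the reflexive — cannot bind it (Principle A).
— Lucia: possessor inside the subject DP of the matrix clause; does not c-command the reflexive — cannot bind it (Principle A).
— Nadia: subject of the clause headed by 'suspected'; c-commands the reflexive but lies outside its binding domain — cannot bind it (Principle A).
— Sofia: subject of the clause headed by 'imagined'; c-commands the reflexive within its binding domain — allowed (Principle A).
— Zara's agent: subject of the clause headed by 'wanted'; c-commands the reflexive but lies outside its binding domain — cannot bind it (Principle A).

Sofia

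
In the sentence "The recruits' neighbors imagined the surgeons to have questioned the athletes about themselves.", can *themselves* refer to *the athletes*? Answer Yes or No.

Yes

*themselves* is a reflexive; Principle A requires it to be bound within its binding domain — the clause headed by 'questioned'.
— the athletes: object of the clause headed by 'questioned'; c-commands the reflexive within its binding domain — allowed (Principle A).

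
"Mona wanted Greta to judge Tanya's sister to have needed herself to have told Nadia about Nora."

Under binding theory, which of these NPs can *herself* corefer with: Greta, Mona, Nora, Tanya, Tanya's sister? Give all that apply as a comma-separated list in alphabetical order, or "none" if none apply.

Tanya's sister

*herself* is a reflexive; Principle A requires it to be bound within its binding domain — the clause headed by 'needed'.
— Greta: subject of the clause headed by 'judge'; c-commands the reflexive but lies outside its binding domain — cannot bind it (Principle A).
— Mona: subject of the matrix clause; c-commands the reflexive but lies outside its binding domain — cannot bind it (Principle A).
— Nora: second object of the clause headed by 'told'; does not c-command the reflexive — cannot bind it (Principle A).
— Tanya: possessor inside the subject DP of the clause headed by 'needed'; does not c-command the reflexive — cannot bind it (Principle A).
— Tanya's sister: subject of the clause headed by 'needed'; c-commands the reflexive within its binding domain — allowed (Principle A).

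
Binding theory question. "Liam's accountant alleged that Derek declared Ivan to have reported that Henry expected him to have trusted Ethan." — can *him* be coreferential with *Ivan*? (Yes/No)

*him* is a pronoun; Principle B requires it to be free in its binding domain — the clause headed by 'expected'.
— Ivan: subject of the clause headed by 'reported'; c-commands the pronoun but lies outside its binding domain — allowed.

Yes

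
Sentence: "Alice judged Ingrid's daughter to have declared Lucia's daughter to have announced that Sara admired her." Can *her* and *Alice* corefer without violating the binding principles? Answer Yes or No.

*Alice* is an R-expression; Principle C requires it to be free (not bound by any c-commanding expression).
— her: object of the clause headed by 'admired'; the pronoun does not c-command the R-expression — coreference allowed.

Yes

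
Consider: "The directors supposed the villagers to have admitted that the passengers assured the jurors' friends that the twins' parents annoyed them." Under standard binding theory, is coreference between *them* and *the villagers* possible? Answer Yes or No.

*the villagers* is an R-expression; Principle C requires it to be free (not bound by any c-commanding expression).
— them: object of the clause headed by 'annoyed'; the pronoun does not c-command the R-expression — coreference allowed.

Yes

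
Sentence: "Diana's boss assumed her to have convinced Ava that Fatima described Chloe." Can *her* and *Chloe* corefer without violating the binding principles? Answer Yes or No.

No

*Chloe* is an R-expression; Principle C requires it to be free (not bound by any c-commanding expression).
— her: subject of the clause headed by 'convinced'; the pronoun c-commands the R-expression — coreference blocked (Principle C).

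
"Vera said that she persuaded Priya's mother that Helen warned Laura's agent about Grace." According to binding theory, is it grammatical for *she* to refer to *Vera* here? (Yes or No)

*Vera* is an R-expression; Principle C requires it to be free (not bound by any c-commanding expression).
— she: subject of the clause headed by 'persuaded'; the pronoun does not c-command the R-expression — coreference allowed.

Yes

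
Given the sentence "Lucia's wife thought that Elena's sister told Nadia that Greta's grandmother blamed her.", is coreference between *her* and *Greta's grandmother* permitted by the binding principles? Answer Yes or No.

*her* is a pronoun; Principle B requires it to be free in its binding domain — the clause headed by 'blamed'.
— Greta's grandmother: subject of the clause headed by 'blamed'; c-commands the pronoun within its binding domain — blocked (Principle B).

No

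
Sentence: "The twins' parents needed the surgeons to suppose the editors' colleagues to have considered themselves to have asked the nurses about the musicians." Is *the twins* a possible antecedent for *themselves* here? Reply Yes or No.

No

*themselves* is a reflexive; Principle A requires it to be bound within its binding domain — the clause headed by 'considered'.
— the twins: possessor inside the subject DP of the matrix clause; does not c-command the reflexive — cannot bind it (Principle A).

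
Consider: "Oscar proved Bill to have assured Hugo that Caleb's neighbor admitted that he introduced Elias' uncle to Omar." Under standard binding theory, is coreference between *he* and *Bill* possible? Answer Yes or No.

Yes

*Bill* is an R-expression; Principle C requires it to be free (not bound by any c-commanding expression).
— he: subject of the clause headed by 'introduced'; the pronoun does not c-command the R-expression — coreference allowed.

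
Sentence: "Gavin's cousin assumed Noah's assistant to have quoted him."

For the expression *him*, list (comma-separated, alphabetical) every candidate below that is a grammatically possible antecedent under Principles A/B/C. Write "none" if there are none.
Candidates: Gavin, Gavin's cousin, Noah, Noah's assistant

Gavin, Gavin's cousin, Noah

*him* is a pronoun; Principle B requires it to be free in its binding domain — the clause headed by 'quoted'.
— Gavin: possessor inside the subject DP of the matrix clause; does not c-command the pronoun — Principle B does not apply; allowed.
— Gavin's cousin: subject of the matrix clause; c-commands the pronoun but lies outside its binding domain — allowed.
— Noah: possessor inside the subject DP of the clause headed by 'quoted'; does not c-command the pronoun — Principle B does not apply; allowed.
— Noah's assistant: subject of the clause headed by 'quoted'; c-commands the pronoun within its binding domain — blocked (Principle B).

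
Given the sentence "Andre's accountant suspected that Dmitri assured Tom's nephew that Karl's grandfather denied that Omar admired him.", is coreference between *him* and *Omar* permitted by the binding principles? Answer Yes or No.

No

*him* is a pronoun; Principle B requires it to be free in its binding domain — the clause headed by 'admired'.
— Omar: subject of the clause headed by 'admired'; c-commands the pronoun within its binding domain — blocked (Principle B).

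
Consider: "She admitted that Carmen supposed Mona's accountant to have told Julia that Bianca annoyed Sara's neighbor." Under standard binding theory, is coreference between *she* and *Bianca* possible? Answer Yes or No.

No

*Bianca* is an R-expression; Principle C requires it to be free (not bound by any c-commanding expression).
— she: subject of the matrix clause; the pronoun c-commands the R-expression — coreference blocked (Principle C).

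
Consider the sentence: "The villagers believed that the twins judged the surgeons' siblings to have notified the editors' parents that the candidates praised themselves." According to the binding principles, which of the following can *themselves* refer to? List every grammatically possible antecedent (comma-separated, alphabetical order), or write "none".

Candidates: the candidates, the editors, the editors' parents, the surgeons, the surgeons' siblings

*themselves* is a reflexive; Principle A requires it to be bound within its binding domain — the clause headed by 'praised'.
— the candidates: subject of the clause headed by 'praised'; c-commands the reflexive within its binding domain — allowed (Principle A).
— the editors: possessor inside the object DP of the clause headed by 'notified'; does not c-command the reflexive — cannot bind it (Principle A).
— the editors' parents: object of the clause headed by 'notified'; c-commands the reflexive but lies outside its binding domain — cannot bind it (Principle A).
— the surgeons: possessor inside the subject DP of the clause headed by 'notified'; does not c-command the reflexive — cannot bind it (Principle A).
— the surgeons' siblings: subject of the clause headed by 'notified'; c-commands the reflexive but lies outside its binding domain — cannot bind it (Principle A).

the candidates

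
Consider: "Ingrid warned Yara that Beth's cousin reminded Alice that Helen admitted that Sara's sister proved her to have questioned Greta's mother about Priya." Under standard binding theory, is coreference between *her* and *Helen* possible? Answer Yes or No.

Yes

*Helen* is an R-expression; Principle C requires it to be free (not bound by any c-commanding expression).
— her: subject of the clause headed by 'questioned'; the pronoun does not c-command the R-expression — coreference allowed.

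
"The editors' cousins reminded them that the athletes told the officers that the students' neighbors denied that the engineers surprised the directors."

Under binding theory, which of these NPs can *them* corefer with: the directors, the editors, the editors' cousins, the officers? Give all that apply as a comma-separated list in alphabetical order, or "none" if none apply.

*them* is a pronoun; Principle B requires it to be free in its binding domain — the matrix clause.
— the directors: object of the clause headed by 'surprised'; is c-commanded by the pronoun; coreference would bind this R-expression — blocked (Principle C).
— the editors: possessor inside the subject DP of the matrix clause; does not c-command the pronoun — Principle B does not apply; allowed.
— the editors' cousins: subject of the matrix clause; c-commands the pronoun within its binding domain — blocked (Principle B).
— the officers: object of the clause headed by 'told'; is c-commanded by the pronoun; coreference would bind this R-expression — blocked (Principle C).

the editors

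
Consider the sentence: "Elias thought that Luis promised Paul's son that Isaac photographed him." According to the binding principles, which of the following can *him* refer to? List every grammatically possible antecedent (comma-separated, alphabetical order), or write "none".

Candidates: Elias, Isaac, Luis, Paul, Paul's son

Elias, Luis, Paul, Paul's son

*him* is a pronoun; Principle B requires it to be free in its binding domain — the clause headed by 'photographed'.
— Elias: subject of the matrix clause; c-commands the pronoun but lies outside its binding domain — allowed.
— Isaac: subject of the clause headed by 'photographed'; c-commands the pronoun within its binding domain — blocked (Principle B).
— Luis: subject of the clause headed by 'promised'; c-commands the pronoun but lies outside its binding domain — allowed.
— Paul: possessor inside the object DP of the clause headed by 'promised'; does not c-command the pronoun — Principle B does not apply; allowed.
— Paul's son: object of the clause headed by 'promised'; c-commands the pronoun but lies outside its binding domain — allowed.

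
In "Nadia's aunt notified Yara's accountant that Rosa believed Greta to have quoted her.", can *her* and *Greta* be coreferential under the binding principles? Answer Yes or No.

*Greta* is an R-expression; Principle C requires it to be free (not bound by any c-commanding expression).
— her: object of the clause headed by 'quoted'; the R-expression locally c-commands the pronoun — coreference blocked (Principle B on the pronoun).

No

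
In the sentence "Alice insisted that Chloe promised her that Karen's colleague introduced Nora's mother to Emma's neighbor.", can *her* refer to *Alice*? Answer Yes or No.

*her* is a pronoun; Principle B requires it to be free in its binding domain — the clause headed by 'promised'.
— Alice: subject of the matrix clause; c-commands the pronoun but lies outside its binding domain — allowed.

Yes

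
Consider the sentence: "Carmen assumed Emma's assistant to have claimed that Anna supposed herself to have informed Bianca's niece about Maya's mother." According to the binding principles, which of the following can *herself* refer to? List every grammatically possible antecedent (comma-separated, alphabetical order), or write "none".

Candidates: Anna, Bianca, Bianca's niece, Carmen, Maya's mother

*herself* is a reflexive; Principle A requires it to be bound within its binding domain — the clause headed by 'supposed'.
— Anna: subject of the clause headed by 'supposed'; c-commands the reflexive within its binding domain — allowed (Principle A).
— Bianca: possessor inside the object DP of the clause headed by 'informed'; does not c-command the reflexive — cannot bind it (Principle A).
— Bianca's niece: object of the clause headed by 'informed'; does not c-command the reflexive — cannot bind it (Principle A).
— Carmen: subject of the matrix clause; c-commands the reflexive but lies outside its binding domain — cannot bind it (Principle A).
— Maya's mother: second object of the clause headed by 'informed'; does not c-command the reflexive — cannot bind it (Principle A).

Anna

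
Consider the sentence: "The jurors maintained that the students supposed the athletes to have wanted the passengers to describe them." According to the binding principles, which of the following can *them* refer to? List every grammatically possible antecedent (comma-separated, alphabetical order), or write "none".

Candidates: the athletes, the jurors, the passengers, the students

the athletes, the jurors, the students

*them* is a pronoun; Principle B requires it to be free in its binding domain — the clause headed by 'describe'.
— the athletes: subject of the clause headed by 'wanted'; c-commands the pronoun but lies outside its binding domain — allowed.
— the jurors: subject of the matrix clause; c-commands the pronoun but lies outside its binding domain — allowed.
— the passengers: subject of the clause headed by 'describe'; c-commands the pronoun within its binding domain — blocked (Principle B).
— the students: subject of the clause headed by 'supposed'; c-commands the pronoun but lies outside its binding domain — allowed.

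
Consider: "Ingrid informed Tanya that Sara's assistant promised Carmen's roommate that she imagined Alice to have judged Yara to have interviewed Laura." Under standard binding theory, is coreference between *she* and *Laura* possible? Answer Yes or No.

No

*Laura* is an R-expression; Principle C requires it to be free (not bound by any c-commanding expression).
— she: subject of the clause headed by 'imagined'; the pronoun c-commands the R-expression — coreference blocked (Principle C).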